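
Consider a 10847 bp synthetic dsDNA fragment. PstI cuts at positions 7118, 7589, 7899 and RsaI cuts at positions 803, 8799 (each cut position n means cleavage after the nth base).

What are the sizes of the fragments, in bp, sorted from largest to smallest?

Combined cut positions (sorted): 803, 7118, 7589, 7899, 8799.
Linear molecule, 5 cuts → 6 fragments:
  803 − 0 = 803 bp
  7118 − 803 = 6315 bp
  7589 − 7118 = 471 bp
  7899 − 7589 = 310 bp
  8799 − 7899 = 900 bp
  10847 − 8799 = 2048 bp
Sorted largest to smallest: 6315, 2048, 900, 803, 471, 310 bp.

6315, 2048, 900, 803, 471, 310 bp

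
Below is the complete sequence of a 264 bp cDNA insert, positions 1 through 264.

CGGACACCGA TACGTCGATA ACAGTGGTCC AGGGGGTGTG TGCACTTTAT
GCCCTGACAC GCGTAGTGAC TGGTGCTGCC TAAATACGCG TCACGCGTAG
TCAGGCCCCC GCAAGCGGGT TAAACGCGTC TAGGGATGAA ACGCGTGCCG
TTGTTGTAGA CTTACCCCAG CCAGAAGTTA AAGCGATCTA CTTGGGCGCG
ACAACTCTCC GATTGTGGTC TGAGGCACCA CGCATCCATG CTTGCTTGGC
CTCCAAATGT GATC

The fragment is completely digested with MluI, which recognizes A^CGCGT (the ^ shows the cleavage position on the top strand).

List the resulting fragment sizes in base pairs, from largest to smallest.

MluI sites (ACGCGT) start at positions 59, 86, 93, 124, 141.
MluI cuts after the first base of each site, so after positions 59, 86, 93, 124, 141.
Linear molecule, 5 cuts → 6 fragments:
  1–59 → 59 bp
  60–86 → 27 bp
  87–93 → 7 bp
  94–124 → 31 bp
  125–141 → 17 bp
  142–264 → 123 bp
Sorted largest to smallest: 123, 59, 31, 27, 17, 7 bp.

123, 59, 31, 27, 17, 7 bp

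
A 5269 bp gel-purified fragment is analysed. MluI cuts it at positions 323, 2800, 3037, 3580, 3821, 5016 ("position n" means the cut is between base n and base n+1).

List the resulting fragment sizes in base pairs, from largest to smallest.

2477, 1195, 543, 323, 253, 241, 237 bp

Linear molecule, 6 cuts → 7 fragments:
  323 − 0 = 323 bp
  2800 − 323 = 2477 bp
  3037 − 2800 = 237 bp
  3580 − 3037 = 543 bp
  3821 − 3580 = 241 bp
  5016 − 3821 = 1195 bp
  5269 − 5016 = 253 bp
Sorted largest to smallest: 2477, 1195, 543, 323, 253, 241, 237 bp.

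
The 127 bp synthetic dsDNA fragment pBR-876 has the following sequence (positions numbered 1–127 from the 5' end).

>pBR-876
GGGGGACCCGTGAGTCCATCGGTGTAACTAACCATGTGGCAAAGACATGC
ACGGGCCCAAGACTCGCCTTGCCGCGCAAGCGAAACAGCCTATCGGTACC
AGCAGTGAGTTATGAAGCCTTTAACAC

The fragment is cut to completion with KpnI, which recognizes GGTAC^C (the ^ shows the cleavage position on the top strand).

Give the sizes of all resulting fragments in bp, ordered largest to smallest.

99, 28 bp

The KpnI site (GGTACC) starts at position 95.
KpnI cuts after base 5 of each site (before the last base), so after position 99.
Linear molecule, 1 cut → 2 fragments:
  1–99 → 99 bp
  100–127 → 28 bp
Sorted largest to smallest: 99, 28 bp.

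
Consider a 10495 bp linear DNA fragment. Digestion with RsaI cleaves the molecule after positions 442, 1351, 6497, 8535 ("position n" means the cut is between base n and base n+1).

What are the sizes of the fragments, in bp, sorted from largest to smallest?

5146, 2038, 1960, 909, 442 bp

Linear molecule, 4 cuts → 5 fragments:
  442 − 0 = 442 bp
  1351 − 442 = 909 bp
  6497 − 1351 = 5146 bp
  8535 − 6497 = 2038 bp
  10495 − 8535 = 1960 bp
Sorted largest to smallest: 5146, 2038, 1960, 909, 442 bp.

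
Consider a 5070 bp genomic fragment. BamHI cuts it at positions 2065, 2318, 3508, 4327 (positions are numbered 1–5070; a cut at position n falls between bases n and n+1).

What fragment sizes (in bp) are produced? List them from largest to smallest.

Linear molecule, 4 cuts → 5 fragments:
  2065 − 0 = 2065 bp
  2318 − 2065 = 253 bp
  3508 − 2318 = 1190 bp
  4327 − 3508 = 819 bp
  5070 − 4327 = 743 bp
Sorted largest to smallest: 2065, 1190, 819, 743, 253 bp.

2065, 1190, 819, 743, 253 bp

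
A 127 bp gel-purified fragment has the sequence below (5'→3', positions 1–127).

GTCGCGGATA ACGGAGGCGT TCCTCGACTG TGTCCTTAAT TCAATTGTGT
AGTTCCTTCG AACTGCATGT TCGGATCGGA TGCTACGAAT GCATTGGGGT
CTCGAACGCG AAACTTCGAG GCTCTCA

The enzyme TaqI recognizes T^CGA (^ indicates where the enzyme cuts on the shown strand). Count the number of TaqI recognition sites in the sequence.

TCGA occurs starting at positions 24, 58, 102, 116.
TaqI cuts at 4 sites.

4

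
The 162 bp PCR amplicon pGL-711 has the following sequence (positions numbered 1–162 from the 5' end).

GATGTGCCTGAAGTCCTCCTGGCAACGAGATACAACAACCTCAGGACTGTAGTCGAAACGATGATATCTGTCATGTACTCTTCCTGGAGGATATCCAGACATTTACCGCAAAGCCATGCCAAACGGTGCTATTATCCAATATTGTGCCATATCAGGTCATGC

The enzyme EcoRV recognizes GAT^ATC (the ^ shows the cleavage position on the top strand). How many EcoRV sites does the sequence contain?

GATATC occurs starting at positions 63, 90.
EcoRV cuts at 2 sites.

2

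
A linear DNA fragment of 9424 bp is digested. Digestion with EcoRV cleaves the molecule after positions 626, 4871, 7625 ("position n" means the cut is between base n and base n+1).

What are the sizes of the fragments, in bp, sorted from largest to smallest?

4245, 2754, 1799, 626 bp

Linear molecule, 3 cuts → 4 fragments:
  626 − 0 = 626 bp
  4871 − 626 = 4245 bp
  7625 − 4871 = 2754 bp
  9424 − 7625 = 1799 bp
Sorted largest to smallest: 4245, 2754, 1799, 626 bp.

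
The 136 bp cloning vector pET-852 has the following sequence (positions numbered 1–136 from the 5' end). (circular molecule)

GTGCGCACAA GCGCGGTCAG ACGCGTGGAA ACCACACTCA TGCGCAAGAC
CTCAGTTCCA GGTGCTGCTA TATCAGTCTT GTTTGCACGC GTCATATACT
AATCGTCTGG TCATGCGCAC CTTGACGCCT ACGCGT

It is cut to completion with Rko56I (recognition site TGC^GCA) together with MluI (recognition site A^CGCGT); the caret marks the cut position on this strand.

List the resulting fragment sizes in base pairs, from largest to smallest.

Rko56I sites (TGCGCA) start at positions 2, 41, 114.
Rko56I cuts after base 3 of each site, so after positions 4, 43, 116.
MluI sites (ACGCGT) start at positions 21, 87, 131.
MluI cuts after the first base of each site, so after positions 21, 87, 131.
Combined cut positions: 4, 21, 43, 87, 116, 131.
Circular molecule, 6 cuts → 6 fragments:
  5–21 → 17 bp
  22–43 → 22 bp
  44–87 → 44 bp
  88–116 → 29 bp
  117–131 → 15 bp
  132–136 then 1–4 → 5 + 4 = 9 bp
Sorted largest to smallest: 44, 29, 22, 17, 15, 9 bp.

44, 29, 22, 17, 15, 9 bp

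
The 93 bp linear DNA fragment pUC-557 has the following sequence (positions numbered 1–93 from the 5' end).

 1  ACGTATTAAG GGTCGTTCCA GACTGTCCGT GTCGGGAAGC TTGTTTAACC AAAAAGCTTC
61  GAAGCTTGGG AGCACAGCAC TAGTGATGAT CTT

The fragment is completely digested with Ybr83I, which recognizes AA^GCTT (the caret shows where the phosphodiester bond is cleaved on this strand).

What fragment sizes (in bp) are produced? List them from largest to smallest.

38, 30, 17, 8 bp

Ybr83I sites (AAGCTT) start at positions 37, 54, 62.
Ybr83I cuts after base 2 of each site, so after positions 38, 55, 63.
Linear molecule, 3 cuts → 4 fragments:
  1–38 → 38 bp
  39–55 → 17 bp
  56–63 → 8 bp
  64–93 → 30 bp
Sorted largest to smallest: 38, 30, 17, 8 bp.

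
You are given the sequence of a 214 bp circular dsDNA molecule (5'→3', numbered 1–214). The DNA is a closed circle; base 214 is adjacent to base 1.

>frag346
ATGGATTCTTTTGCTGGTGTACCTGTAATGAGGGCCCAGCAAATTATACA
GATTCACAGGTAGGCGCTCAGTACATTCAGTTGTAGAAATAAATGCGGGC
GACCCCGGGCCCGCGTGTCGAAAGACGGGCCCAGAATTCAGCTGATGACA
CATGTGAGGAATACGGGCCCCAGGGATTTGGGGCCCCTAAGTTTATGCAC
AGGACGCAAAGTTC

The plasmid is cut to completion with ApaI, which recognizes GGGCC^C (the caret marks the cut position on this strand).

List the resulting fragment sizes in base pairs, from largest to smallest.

ApaI sites (GGGCCC) start at positions 32, 107, 127, 165, 181.
ApaI cuts after base 5 of each site (before the last base), so after positions 36, 111, 131, 169, 185.
Circular molecule, 5 cuts → 5 fragments:
  37–111 → 75 bp
  112–131 → 20 bp
  132–169 → 38 bp
  170–185 → 16 bp
  186–214 then 1–36 → 29 + 36 = 65 bp
Sorted largest to smallest: 75, 65, 38, 20, 16 bp.

75, 65, 38, 20, 16 bp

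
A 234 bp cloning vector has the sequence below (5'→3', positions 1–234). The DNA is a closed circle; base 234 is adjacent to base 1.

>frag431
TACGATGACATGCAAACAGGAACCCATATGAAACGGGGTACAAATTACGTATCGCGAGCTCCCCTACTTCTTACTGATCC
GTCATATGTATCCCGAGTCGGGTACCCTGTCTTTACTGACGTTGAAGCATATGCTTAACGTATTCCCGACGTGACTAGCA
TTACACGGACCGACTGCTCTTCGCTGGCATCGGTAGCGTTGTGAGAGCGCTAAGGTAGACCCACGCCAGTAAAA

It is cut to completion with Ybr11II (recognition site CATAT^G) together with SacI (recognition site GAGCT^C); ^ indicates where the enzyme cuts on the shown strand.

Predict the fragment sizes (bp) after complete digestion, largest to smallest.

Ybr11II sites (CATATG) start at positions 25, 83, 128.
Ybr11II cuts after base 5 of each site (before the last base), so after positions 29, 87, 132.
The SacI site (GAGCTC) starts at position 56.
SacI cuts after base 5 of each site (before the last base), so after position 60.
Combined cut positions: 29, 60, 87, 132.
Circular molecule, 4 cuts → 4 fragments:
  30–60 → 31 bp
  61–87 → 27 bp
  88–132 → 45 bp
  133–234 then 1–29 → 102 + 29 = 131 bp
Sorted largest to smallest: 131, 45, 31, 27 bp.

131, 45, 31, 27 bp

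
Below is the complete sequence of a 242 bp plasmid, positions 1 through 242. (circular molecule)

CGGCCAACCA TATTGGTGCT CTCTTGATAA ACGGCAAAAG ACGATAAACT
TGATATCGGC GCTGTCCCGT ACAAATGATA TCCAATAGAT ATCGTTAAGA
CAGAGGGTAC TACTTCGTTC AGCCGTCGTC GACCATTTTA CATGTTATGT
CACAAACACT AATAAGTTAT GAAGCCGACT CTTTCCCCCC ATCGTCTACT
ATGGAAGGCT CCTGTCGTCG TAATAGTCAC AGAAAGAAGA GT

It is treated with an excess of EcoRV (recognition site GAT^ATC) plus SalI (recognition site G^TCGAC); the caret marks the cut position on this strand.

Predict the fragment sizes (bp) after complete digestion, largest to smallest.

168, 38, 25, 11 bp

EcoRV sites (GATATC) start at positions 52, 77, 88.
EcoRV cuts after base 3 of each site, so after positions 54, 79, 90.
The SalI site (GTCGAC) starts at position 128.
SalI cuts after the first base of each site, so after position 128.
Combined cut positions: 54, 79, 90, 128.
Circular molecule, 4 cuts → 4 fragments:
  55–79 → 25 bp
  80–90 → 11 bp
  91–128 → 38 bp
  129–242 then 1–54 → 114 + 54 = 168 bp
Sorted largest to smallest: 168, 38, 25, 11 bp.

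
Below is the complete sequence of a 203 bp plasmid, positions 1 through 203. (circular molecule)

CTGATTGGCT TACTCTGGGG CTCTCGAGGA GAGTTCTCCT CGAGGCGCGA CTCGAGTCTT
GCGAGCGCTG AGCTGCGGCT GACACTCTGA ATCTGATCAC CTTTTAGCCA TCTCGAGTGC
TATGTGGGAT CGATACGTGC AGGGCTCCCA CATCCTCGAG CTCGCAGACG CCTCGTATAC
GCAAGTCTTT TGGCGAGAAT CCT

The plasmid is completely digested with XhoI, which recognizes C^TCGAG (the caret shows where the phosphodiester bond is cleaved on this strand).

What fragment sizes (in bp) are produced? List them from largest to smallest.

XhoI sites (CTCGAG) start at positions 23, 39, 51, 112, 155.
XhoI cuts after the first base of each site, so after positions 23, 39, 51, 112, 155.
Circular molecule, 5 cuts → 5 fragments:
  24–39 → 16 bp
  40–51 → 12 bp
  52–112 → 61 bp
  113–155 → 43 bp
  156–203 then 1–23 → 48 + 23 = 71 bp
Sorted largest to smallest: 71, 61, 43, 16, 12 bp.

71, 61, 43, 16, 12 bp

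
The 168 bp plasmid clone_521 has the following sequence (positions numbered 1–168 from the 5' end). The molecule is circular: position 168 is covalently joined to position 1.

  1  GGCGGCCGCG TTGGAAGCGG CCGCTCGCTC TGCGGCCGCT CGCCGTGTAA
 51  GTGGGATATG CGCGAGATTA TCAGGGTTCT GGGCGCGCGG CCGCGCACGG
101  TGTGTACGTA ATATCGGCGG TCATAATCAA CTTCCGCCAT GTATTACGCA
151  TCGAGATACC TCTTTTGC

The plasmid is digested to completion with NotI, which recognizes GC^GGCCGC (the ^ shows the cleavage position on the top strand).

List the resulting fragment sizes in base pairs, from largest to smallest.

NotI sites (GCGGCCGC) start at positions 2, 17, 32, 87.
NotI cuts after base 2 of each site, so after positions 3, 18, 33, 88.
Circular molecule, 4 cuts → 4 fragments:
  4–18 → 15 bp
  19–33 → 15 bp
  34–88 → 55 bp
  89–168 then 1–3 → 80 + 3 = 83 bp
Sorted largest to smallest: 83, 55, 15, 15 bp.

83, 55, 15, 15 bp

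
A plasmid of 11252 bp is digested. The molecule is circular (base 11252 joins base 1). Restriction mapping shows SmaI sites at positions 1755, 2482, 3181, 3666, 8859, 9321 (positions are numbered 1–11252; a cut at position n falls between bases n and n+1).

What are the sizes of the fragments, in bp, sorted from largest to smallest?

5193, 3686, 727, 699, 485, 462 bp

Circular molecule, 6 cuts → 6 fragments:
  2482 − 1755 = 727 bp
  3181 − 2482 = 699 bp
  3666 − 3181 = 485 bp
  8859 − 3666 = 5193 bp
  9321 − 8859 = 462 bp
  wrap: 11252 − 9321 + 1755 = 3686 bp
Sorted largest to smallest: 5193, 3686, 727, 699, 485, 462 bp.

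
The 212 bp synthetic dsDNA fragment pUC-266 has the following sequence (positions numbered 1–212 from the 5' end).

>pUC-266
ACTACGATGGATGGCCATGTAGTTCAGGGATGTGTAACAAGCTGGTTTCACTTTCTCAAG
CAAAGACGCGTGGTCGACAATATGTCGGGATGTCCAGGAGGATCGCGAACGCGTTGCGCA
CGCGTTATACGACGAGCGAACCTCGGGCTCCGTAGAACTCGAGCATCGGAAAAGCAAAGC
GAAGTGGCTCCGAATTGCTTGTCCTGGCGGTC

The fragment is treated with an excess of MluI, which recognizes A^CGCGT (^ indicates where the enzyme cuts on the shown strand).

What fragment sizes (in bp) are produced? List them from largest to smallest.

MluI sites (ACGCGT) start at positions 66, 109, 120.
MluI cuts after the first base of each site, so after positions 66, 109, 120.
Linear molecule, 3 cuts → 4 fragments:
  1–66 → 66 bp
  67–109 → 43 bp
  110–120 → 11 bp
  121–212 → 92 bp
Sorted largest to smallest: 92, 66, 43, 11 bp.

92, 66, 43, 11 bp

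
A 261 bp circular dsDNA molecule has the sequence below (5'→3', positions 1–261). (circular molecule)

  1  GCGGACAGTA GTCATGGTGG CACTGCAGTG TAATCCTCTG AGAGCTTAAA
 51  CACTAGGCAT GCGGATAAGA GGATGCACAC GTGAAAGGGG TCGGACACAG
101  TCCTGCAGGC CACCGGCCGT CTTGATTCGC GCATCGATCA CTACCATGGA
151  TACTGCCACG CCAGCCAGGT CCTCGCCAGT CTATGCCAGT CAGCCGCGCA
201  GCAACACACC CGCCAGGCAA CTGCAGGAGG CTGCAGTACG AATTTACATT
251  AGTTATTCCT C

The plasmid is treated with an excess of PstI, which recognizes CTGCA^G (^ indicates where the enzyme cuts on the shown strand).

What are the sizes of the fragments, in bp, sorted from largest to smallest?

PstI sites (CTGCAG) start at positions 23, 103, 221, 231.
PstI cuts after base 5 of each site (before the last base), so after positions 27, 107, 225, 235.
Circular molecule, 4 cuts → 4 fragments:
  28–107 → 80 bp
  108–225 → 118 bp
  226–235 → 10 bp
  236–261 then 1–27 → 26 + 27 = 53 bp
Sorted largest to smallest: 118, 80, 53, 10 bp.

118, 80, 53, 10 bp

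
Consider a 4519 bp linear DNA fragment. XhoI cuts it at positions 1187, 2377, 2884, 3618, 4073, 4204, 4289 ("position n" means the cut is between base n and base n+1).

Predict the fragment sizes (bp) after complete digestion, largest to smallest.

1190, 1187, 734, 507, 455, 230, 131, 85 bp

Linear molecule, 7 cuts → 8 fragments:
  1187 − 0 = 1187 bp
  2377 − 1187 = 1190 bp
  2884 − 2377 = 507 bp
  3618 − 2884 = 734 bp
  4073 − 3618 = 455 bp
  4204 − 4073 = 131 bp
  4289 − 4204 = 85 bp
  4519 − 4289 = 230 bp
Sorted largest to smallest: 1190, 1187, 734, 507, 455, 230, 131, 85 bp.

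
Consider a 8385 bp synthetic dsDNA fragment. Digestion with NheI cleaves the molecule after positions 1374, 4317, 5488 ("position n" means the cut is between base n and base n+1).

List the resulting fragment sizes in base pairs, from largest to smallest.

2943, 2897, 1374, 1171 bp

Linear molecule, 3 cuts → 4 fragments:
  1374 − 0 = 1374 bp
  4317 − 1374 = 2943 bp
  5488 − 4317 = 1171 bp
  8385 − 5488 = 2897 bp
Sorted largest to smallest: 2943, 2897, 1374, 1171 bp.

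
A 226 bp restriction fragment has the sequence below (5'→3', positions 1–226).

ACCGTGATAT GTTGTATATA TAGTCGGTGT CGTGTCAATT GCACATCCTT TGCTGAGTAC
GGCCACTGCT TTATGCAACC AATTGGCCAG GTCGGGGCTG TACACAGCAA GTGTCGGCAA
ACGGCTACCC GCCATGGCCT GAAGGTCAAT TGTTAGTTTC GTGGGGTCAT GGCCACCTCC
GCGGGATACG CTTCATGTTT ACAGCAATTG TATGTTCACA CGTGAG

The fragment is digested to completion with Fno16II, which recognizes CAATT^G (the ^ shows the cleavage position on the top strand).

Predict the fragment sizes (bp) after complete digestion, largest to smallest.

Fno16II sites (CAATTG) start at positions 36, 80, 147, 205.
Fno16II cuts after base 5 of each site (before the last base), so after positions 40, 84, 151, 209.
Linear molecule, 4 cuts → 5 fragments:
  1–40 → 40 bp
  41–84 → 44 bp
  85–151 → 67 bp
  152–209 → 58 bp
  210–226 → 17 bp
Sorted largest to smallest: 67, 58, 44, 40, 17 bp.

67, 58, 44, 40, 17 bp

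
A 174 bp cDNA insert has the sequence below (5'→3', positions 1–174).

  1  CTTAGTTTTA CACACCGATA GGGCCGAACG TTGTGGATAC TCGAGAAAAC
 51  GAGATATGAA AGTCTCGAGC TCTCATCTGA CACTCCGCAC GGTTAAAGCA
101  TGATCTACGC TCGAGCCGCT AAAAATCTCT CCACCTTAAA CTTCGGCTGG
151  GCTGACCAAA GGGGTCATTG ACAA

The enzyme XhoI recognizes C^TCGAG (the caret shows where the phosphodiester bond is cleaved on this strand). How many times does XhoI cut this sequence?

3

CTCGAG occurs starting at positions 40, 64, 110.
XhoI cuts at 3 sites.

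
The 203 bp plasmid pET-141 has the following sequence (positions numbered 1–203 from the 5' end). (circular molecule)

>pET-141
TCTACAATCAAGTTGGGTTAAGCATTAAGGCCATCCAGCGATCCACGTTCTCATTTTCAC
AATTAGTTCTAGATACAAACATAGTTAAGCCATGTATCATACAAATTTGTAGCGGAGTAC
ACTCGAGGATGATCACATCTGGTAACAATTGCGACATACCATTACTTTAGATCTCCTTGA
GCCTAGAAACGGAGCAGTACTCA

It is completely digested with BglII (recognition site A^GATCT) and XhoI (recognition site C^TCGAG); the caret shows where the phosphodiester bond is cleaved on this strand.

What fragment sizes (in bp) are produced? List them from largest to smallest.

156, 47 bp

The BglII site (AGATCT) starts at position 169.
BglII cuts after the first base of each site, so after position 169.
The XhoI site (CTCGAG) starts at position 122.
XhoI cuts after the first base of each site, so after position 122.
Combined cut positions: 122, 169.
Circular molecule, 2 cuts → 2 fragments:
  123–169 → 47 bp
  170–203 then 1–122 → 34 + 122 = 156 bp
Sorted largest to smallest: 156, 47 bp.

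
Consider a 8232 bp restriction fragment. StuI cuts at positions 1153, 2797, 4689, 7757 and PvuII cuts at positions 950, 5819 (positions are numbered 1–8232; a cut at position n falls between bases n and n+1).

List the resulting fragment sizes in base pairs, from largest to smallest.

1938, 1892, 1644, 1130, 950, 475, 203 bp

Combined cut positions (sorted): 950, 1153, 2797, 4689, 5819, 7757.
Linear molecule, 6 cuts → 7 fragments:
  950 − 0 = 950 bp
  1153 − 950 = 203 bp
  2797 − 1153 = 1644 bp
  4689 − 2797 = 1892 bp
  5819 − 4689 = 1130 bp
  7757 − 5819 = 1938 bp
  8232 − 7757 = 475 bp
Sorted largest to smallest: 1938, 1892, 1644, 1130, 950, 475, 203 bp.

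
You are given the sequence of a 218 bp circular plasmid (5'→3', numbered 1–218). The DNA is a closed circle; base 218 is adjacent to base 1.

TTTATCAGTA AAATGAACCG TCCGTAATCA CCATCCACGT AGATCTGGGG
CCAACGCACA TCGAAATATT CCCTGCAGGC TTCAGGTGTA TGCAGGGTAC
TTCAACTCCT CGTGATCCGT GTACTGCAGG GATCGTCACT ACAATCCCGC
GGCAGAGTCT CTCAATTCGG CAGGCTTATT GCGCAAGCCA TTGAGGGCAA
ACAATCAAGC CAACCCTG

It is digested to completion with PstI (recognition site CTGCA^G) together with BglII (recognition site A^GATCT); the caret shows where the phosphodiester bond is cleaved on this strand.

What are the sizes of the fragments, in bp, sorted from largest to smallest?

131, 51, 36 bp

PstI sites (CTGCAG) start at positions 73, 124.
PstI cuts after base 5 of each site (before the last base), so after positions 77, 128.
The BglII site (AGATCT) starts at position 41.
BglII cuts after the first base of each site, so after position 41.
Combined cut positions: 41, 77, 128.
Circular molecule, 3 cuts → 3 fragments:
  42–77 → 36 bp
  78–128 → 51 bp
  129–218 then 1–41 → 90 + 41 = 131 bp
Sorted largest to smallest: 131, 51, 36 bp.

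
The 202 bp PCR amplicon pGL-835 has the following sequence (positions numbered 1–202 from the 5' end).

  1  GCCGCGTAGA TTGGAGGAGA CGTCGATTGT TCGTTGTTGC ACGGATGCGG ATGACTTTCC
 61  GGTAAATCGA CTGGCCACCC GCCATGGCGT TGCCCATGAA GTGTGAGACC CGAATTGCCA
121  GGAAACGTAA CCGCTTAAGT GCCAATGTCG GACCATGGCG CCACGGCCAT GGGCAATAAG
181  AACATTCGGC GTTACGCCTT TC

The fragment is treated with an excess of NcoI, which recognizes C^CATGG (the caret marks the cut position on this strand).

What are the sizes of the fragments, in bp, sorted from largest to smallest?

82, 71, 35, 14 bp

NcoI sites (CCATGG) start at positions 82, 153, 167.
NcoI cuts after the first base of each site, so after positions 82, 153, 167.
Linear molecule, 3 cuts → 4 fragments:
  1–82 → 82 bp
  83–153 → 71 bp
  154–167 → 14 bp
  168–202 → 35 bp
Sorted largest to smallest: 82, 71, 35, 14 bp.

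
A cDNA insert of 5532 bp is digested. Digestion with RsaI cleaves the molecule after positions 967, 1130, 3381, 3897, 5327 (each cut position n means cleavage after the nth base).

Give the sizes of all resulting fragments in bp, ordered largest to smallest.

Linear molecule, 5 cuts → 6 fragments:
  967 − 0 = 967 bp
  1130 − 967 = 163 bp
  3381 − 1130 = 2251 bp
  3897 − 3381 = 516 bp
  5327 − 3897 = 1430 bp
  5532 − 5327 = 205 bp
Sorted largest to smallest: 2251, 1430, 967, 516, 205, 163 bp.

2251, 1430, 967, 516, 205, 163 bp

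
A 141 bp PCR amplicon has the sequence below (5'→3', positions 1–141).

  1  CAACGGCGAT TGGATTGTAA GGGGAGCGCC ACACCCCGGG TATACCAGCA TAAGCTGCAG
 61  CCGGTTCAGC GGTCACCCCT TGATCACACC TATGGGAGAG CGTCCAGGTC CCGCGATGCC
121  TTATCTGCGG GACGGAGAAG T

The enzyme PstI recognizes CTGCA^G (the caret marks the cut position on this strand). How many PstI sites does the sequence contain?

1

CTGCAG occurs starting at position 55.
PstI cuts at 1 site.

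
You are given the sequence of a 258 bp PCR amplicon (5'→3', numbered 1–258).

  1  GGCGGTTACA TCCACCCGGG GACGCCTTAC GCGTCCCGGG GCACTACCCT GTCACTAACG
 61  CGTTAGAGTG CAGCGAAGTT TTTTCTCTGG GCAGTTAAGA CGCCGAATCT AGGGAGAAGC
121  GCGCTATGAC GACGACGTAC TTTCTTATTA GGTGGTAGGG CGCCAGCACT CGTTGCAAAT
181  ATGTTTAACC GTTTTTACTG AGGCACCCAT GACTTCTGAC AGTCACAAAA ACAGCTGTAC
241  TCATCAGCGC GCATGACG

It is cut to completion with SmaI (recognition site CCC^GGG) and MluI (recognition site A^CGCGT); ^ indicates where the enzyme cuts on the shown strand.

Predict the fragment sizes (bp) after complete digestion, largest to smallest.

200, 21, 17, 12, 8 bp

SmaI sites (CCCGGG) start at positions 15, 35.
SmaI cuts after base 3 of each site, so after positions 17, 37.
MluI sites (ACGCGT) start at positions 29, 58.
MluI cuts after the first base of each site, so after positions 29, 58.
Combined cut positions: 17, 29, 37, 58.
Linear molecule, 4 cuts → 5 fragments:
  1–17 → 17 bp
  18–29 → 12 bp
  30–37 → 8 bp
  38–58 → 21 bp
  59–258 → 200 bp
Sorted largest to smallest: 200, 21, 17, 12, 8 bp.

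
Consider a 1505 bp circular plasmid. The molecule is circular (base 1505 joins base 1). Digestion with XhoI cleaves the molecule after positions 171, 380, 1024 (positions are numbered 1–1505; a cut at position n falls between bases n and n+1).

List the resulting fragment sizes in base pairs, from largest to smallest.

652, 644, 209 bp

Circular molecule, 3 cuts → 3 fragments:
  380 − 171 = 209 bp
  1024 − 380 = 644 bp
  wrap: 1505 − 1024 + 171 = 652 bp
Sorted largest to smallest: 652, 644, 209 bp.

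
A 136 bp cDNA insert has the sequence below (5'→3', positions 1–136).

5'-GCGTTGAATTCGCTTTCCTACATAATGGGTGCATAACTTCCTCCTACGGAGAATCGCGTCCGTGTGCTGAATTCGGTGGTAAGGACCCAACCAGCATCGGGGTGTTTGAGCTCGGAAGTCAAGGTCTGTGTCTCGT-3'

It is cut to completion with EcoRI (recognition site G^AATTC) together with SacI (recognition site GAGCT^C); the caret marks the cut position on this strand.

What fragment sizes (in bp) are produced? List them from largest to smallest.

EcoRI sites (GAATTC) start at positions 6, 69.
EcoRI cuts after the first base of each site, so after positions 6, 69.
The SacI site (GAGCTC) starts at position 108.
SacI cuts after base 5 of each site (before the last base), so after position 112.
Combined cut positions: 6, 69, 112.
Linear molecule, 3 cuts → 4 fragments:
  1–6 → 6 bp
  7–69 → 63 bp
  70–112 → 43 bp
  113–136 → 24 bp
Sorted largest to smallest: 63, 43, 24, 6 bp.

63, 43, 24, 6 bp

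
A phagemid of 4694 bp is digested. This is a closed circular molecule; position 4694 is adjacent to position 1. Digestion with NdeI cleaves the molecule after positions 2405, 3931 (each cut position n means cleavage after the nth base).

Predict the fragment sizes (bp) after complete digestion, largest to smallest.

Circular molecule, 2 cuts → 2 fragments:
  3931 − 2405 = 1526 bp
  wrap: 4694 − 3931 + 2405 = 3168 bp
Sorted largest to smallest: 3168, 1526 bp.

3168, 1526 bp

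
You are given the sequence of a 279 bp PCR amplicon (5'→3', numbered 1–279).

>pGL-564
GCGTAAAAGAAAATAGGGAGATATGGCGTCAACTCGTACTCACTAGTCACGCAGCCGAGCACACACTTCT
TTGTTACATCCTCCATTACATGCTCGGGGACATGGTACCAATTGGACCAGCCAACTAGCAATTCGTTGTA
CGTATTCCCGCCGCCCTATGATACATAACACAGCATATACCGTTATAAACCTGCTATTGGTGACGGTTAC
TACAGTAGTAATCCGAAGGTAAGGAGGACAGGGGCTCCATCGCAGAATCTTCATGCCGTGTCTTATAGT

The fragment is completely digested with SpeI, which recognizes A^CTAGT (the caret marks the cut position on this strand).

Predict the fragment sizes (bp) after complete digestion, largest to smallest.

237, 42 bp

The SpeI site (ACTAGT) starts at position 42.
SpeI cuts after the first base of each site, so after position 42.
Linear molecule, 1 cut → 2 fragments:
  1–42 → 42 bp
  43–279 → 237 bp
Sorted largest to smallest: 237, 42 bp.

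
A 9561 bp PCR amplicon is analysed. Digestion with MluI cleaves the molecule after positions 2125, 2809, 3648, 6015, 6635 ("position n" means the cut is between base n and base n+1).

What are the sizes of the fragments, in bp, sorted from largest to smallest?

2926, 2367, 2125, 839, 684, 620 bp

Linear molecule, 5 cuts → 6 fragments:
  2125 − 0 = 2125 bp
  2809 − 2125 = 684 bp
  3648 − 2809 = 839 bp
  6015 − 3648 = 2367 bp
  6635 − 6015 = 620 bp
  9561 − 6635 = 2926 bp
Sorted largest to smallest: 2926, 2367, 2125, 839, 684, 620 bp.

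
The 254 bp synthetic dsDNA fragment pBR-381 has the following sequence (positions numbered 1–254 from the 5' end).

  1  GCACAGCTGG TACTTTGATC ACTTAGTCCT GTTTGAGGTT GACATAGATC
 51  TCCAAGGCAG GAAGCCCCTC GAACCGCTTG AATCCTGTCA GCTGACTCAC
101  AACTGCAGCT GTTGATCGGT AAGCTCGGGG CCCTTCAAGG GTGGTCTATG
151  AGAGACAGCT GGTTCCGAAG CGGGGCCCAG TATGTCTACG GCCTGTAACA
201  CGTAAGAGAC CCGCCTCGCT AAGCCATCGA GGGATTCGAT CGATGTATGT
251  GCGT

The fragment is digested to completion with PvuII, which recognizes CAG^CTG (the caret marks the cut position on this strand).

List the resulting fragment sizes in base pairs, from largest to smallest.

96, 85, 50, 17, 6 bp

PvuII sites (CAGCTG) start at positions 4, 89, 106, 156.
PvuII cuts after base 3 of each site, so after positions 6, 91, 108, 158.
Linear molecule, 4 cuts → 5 fragments:
  1–6 → 6 bp
  7–91 → 85 bp
  92–108 → 17 bp
  109–158 → 50 bp
  159–254 → 96 bp
Sorted largest to smallest: 96, 85, 50, 17, 6 bp.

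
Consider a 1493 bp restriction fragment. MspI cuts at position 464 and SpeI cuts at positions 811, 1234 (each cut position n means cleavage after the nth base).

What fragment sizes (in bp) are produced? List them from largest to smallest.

Combined cut positions (sorted): 464, 811, 1234.
Linear molecule, 3 cuts → 4 fragments:
  464 − 0 = 464 bp
  811 − 464 = 347 bp
  1234 − 811 = 423 bp
  1493 − 1234 = 259 bp
Sorted largest to smallest: 464, 423, 347, 259 bp.

464, 423, 347, 259 bp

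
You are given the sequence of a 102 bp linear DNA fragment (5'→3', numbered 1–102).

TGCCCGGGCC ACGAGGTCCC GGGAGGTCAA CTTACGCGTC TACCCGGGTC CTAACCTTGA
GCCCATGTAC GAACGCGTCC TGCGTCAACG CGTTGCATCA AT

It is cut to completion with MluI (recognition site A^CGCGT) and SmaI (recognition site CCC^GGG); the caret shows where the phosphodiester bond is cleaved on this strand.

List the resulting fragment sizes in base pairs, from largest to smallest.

MluI sites (ACGCGT) start at positions 34, 73, 88.
MluI cuts after the first base of each site, so after positions 34, 73, 88.
SmaI sites (CCCGGG) start at positions 3, 18, 43.
SmaI cuts after base 3 of each site, so after positions 5, 20, 45.
Combined cut positions: 5, 20, 34, 45, 73, 88.
Linear molecule, 6 cuts → 7 fragments:
  1–5 → 5 bp
  6–20 → 15 bp
  21–34 → 14 bp
  35–45 → 11 bp
  46–73 → 28 bp
  74–88 → 15 bp
  89–102 → 14 bp
Sorted largest to smallest: 28, 15, 15, 14, 14, 11, 5 bp.

28, 15, 15, 14, 14, 11, 5 bp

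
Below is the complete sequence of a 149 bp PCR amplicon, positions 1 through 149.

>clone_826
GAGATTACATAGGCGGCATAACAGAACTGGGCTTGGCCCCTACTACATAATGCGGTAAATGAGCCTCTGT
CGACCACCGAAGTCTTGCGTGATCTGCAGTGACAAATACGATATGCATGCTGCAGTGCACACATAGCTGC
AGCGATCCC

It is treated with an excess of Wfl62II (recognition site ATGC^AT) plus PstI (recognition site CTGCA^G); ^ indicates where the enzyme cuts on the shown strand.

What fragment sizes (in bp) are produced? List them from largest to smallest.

98, 18, 17, 8, 8 bp

The Wfl62II site (ATGCAT) starts at position 113.
Wfl62II cuts after base 4 of each site, so after position 116.
PstI sites (CTGCAG) start at positions 94, 120, 137.
PstI cuts after base 5 of each site (before the last base), so after positions 98, 124, 141.
Combined cut positions: 98, 116, 124, 141.
Linear molecule, 4 cuts → 5 fragments:
  1–98 → 98 bp
  99–116 → 18 bp
  117–124 → 8 bp
  125–141 → 17 bp
  142–149 → 8 bp
Sorted largest to smallest: 98, 18, 17, 8, 8 bp.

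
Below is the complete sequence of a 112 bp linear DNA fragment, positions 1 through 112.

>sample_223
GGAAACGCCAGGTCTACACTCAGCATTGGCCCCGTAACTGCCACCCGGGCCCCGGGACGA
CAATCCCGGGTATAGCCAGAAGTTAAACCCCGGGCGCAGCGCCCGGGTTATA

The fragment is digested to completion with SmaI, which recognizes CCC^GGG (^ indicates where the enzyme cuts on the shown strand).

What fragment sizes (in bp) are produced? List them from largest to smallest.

46, 24, 14, 13, 8, 7 bp

SmaI sites (CCCGGG) start at positions 44, 51, 65, 89, 102.
SmaI cuts after base 3 of each site, so after positions 46, 53, 67, 91, 104.
Linear molecule, 5 cuts → 6 fragments:
  1–46 → 46 bp
  47–53 → 7 bp
  54–67 → 14 bp
  68–91 → 24 bp
  92–104 → 13 bp
  105–112 → 8 bp
Sorted largest to smallest: 46, 24, 14, 13, 8, 7 bp.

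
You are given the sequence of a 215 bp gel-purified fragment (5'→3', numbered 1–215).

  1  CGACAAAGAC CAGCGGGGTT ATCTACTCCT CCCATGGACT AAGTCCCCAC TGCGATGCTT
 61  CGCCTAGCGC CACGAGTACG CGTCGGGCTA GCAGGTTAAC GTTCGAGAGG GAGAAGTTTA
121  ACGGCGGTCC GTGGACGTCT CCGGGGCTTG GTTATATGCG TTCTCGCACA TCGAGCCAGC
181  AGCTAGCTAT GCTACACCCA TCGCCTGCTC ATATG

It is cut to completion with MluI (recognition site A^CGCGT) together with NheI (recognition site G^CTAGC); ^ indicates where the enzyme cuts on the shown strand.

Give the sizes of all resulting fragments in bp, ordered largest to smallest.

95, 78, 33, 9 bp

The MluI site (ACGCGT) starts at position 78.
MluI cuts after the first base of each site, so after position 78.
NheI sites (GCTAGC) start at positions 87, 182.
NheI cuts after the first base of each site, so after positions 87, 182.
Combined cut positions: 78, 87, 182.
Linear molecule, 3 cuts → 4 fragments:
  1–78 → 78 bp
  79–87 → 9 bp
  88–182 → 95 bp
  183–215 → 33 bp
Sorted largest to smallest: 95, 78, 33, 9 bp.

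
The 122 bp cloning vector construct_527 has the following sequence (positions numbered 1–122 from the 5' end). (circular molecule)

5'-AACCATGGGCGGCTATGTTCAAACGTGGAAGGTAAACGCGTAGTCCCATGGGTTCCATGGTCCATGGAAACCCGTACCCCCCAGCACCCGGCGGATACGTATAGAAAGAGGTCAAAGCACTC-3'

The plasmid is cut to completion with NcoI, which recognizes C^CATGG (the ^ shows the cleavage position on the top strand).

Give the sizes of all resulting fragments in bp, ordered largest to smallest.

NcoI sites (CCATGG) start at positions 3, 46, 55, 62.
NcoI cuts after the first base of each site, so after positions 3, 46, 55, 62.
Circular molecule, 4 cuts → 4 fragments:
  4–46 → 43 bp
  47–55 → 9 bp
  56–62 → 7 bp
  63–122 then 1–3 → 60 + 3 = 63 bp
Sorted largest to smallest: 63, 43, 9, 7 bp.

63, 43, 9, 7 bp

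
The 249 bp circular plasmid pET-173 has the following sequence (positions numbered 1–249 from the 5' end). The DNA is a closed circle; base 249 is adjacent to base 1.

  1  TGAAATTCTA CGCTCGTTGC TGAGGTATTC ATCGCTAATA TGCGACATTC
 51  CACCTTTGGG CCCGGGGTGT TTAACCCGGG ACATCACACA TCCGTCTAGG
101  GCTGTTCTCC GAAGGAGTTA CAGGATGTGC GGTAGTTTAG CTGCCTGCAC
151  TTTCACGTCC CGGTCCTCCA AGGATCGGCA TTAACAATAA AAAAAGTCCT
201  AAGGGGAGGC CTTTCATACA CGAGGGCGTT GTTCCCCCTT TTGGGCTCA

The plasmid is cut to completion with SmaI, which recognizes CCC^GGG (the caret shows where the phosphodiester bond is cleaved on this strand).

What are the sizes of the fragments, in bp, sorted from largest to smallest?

235, 14 bp

SmaI sites (CCCGGG) start at positions 61, 75.
SmaI cuts after base 3 of each site, so after positions 63, 77.
Circular molecule, 2 cuts → 2 fragments:
  64–77 → 14 bp
  78–249 then 1–63 → 172 + 63 = 235 bp
Sorted largest to smallest: 235, 14 bp.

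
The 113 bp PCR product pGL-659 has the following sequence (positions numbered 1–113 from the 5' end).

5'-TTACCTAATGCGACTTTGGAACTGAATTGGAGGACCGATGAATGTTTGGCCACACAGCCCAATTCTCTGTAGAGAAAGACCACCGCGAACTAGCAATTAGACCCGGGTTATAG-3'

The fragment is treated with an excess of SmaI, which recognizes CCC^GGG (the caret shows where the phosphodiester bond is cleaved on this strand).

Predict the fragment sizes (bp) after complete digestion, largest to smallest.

The SmaI site (CCCGGG) starts at position 102.
SmaI cuts after base 3 of each site, so after position 104.
Linear molecule, 1 cut → 2 fragments:
  1–104 → 104 bp
  105–113 → 9 bp
Sorted largest to smallest: 104, 9 bp.

104, 9 bp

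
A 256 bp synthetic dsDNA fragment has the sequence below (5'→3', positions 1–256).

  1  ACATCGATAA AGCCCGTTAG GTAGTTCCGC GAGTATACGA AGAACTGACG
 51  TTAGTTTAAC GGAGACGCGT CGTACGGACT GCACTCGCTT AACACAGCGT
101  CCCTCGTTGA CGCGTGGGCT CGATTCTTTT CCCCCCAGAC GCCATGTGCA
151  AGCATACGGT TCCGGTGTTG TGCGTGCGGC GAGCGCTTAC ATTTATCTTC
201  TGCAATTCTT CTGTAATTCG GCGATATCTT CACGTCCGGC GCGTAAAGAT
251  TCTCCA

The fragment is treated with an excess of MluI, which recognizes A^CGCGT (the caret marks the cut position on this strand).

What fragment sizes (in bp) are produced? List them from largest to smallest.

146, 65, 45 bp

MluI sites (ACGCGT) start at positions 65, 110.
MluI cuts after the first base of each site, so after positions 65, 110.
Linear molecule, 2 cuts → 3 fragments:
  1–65 → 65 bp
  66–110 → 45 bp
  111–256 → 146 bp
Sorted largest to smallest: 146, 65, 45 bp.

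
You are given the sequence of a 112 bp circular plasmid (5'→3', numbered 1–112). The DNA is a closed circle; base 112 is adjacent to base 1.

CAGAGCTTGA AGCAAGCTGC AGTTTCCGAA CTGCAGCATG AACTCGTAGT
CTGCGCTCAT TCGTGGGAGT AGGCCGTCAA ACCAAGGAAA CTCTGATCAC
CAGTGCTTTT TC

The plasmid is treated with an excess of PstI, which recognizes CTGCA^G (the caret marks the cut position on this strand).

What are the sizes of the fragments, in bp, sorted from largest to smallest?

98, 14 bp

PstI sites (CTGCAG) start at positions 17, 31.
PstI cuts after base 5 of each site (before the last base), so after positions 21, 35.
Circular molecule, 2 cuts → 2 fragments:
  22–35 → 14 bp
  36–112 then 1–21 → 77 + 21 = 98 bp
Sorted largest to smallest: 98, 14 bp.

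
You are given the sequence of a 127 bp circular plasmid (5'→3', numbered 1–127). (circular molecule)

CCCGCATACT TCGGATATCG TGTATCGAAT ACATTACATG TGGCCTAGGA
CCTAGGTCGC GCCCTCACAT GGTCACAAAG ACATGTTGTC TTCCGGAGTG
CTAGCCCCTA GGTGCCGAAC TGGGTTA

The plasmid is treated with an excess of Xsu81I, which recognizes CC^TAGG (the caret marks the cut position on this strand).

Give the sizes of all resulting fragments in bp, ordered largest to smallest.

64, 56, 7 bp

Xsu81I sites (CCTAGG) start at positions 44, 51, 107.
Xsu81I cuts after base 2 of each site, so after positions 45, 52, 108.
Circular molecule, 3 cuts → 3 fragments:
  46–52 → 7 bp
  53–108 → 56 bp
  109–127 then 1–45 → 19 + 45 = 64 bp
Sorted largest to smallest: 64, 56, 7 bp.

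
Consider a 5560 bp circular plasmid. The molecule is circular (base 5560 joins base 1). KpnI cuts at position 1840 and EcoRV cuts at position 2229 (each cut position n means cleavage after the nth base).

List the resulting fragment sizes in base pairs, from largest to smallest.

5171, 389 bp

Combined cut positions (sorted): 1840, 2229.
Circular molecule, 2 cuts → 2 fragments:
  2229 − 1840 = 389 bp
  wrap: 5560 − 2229 + 1840 = 5171 bp
Sorted largest to smallest: 5171, 389 bp.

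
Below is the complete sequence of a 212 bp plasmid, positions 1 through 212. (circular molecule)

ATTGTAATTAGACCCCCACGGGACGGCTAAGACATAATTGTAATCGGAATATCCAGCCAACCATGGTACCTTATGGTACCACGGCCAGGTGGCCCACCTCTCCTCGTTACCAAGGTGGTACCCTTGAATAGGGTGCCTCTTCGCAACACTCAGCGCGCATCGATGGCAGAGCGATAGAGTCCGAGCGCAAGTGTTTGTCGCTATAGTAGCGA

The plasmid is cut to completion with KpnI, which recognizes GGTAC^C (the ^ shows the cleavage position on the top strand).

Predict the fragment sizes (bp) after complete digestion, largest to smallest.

KpnI sites (GGTACC) start at positions 65, 75, 117.
KpnI cuts after base 5 of each site (before the last base), so after positions 69, 79, 121.
Circular molecule, 3 cuts → 3 fragments:
  70–79 → 10 bp
  80–121 → 42 bp
  122–212 then 1–69 → 91 + 69 = 160 bp
Sorted largest to smallest: 160, 42, 10 bp.

160, 42, 10 bp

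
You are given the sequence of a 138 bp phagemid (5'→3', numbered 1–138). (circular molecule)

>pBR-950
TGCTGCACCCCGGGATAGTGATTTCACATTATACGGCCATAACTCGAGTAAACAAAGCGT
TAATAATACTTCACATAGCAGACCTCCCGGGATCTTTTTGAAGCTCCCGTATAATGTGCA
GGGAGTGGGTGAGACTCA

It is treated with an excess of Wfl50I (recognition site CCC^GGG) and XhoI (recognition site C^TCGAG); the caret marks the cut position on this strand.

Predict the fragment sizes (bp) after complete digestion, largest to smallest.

61, 45, 32 bp

Wfl50I sites (CCCGGG) start at positions 9, 86.
Wfl50I cuts after base 3 of each site, so after positions 11, 88.
The XhoI site (CTCGAG) starts at position 43.
XhoI cuts after the first base of each site, so after position 43.
Combined cut positions: 11, 43, 88.
Circular molecule, 3 cuts → 3 fragments:
  12–43 → 32 bp
  44–88 → 45 bp
  89–138 then 1–11 → 50 + 11 = 61 bp
Sorted largest to smallest: 61, 45, 32 bp.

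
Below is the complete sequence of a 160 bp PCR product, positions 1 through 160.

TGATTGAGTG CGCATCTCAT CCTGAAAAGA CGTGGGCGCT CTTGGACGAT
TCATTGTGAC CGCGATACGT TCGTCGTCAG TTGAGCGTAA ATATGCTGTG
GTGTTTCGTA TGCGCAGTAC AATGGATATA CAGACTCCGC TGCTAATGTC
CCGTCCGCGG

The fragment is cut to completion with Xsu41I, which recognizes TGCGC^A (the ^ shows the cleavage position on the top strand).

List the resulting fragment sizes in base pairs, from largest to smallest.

102, 45, 13 bp

Xsu41I sites (TGCGCA) start at positions 9, 111.
Xsu41I cuts after base 5 of each site (before the last base), so after positions 13, 115.
Linear molecule, 2 cuts → 3 fragments:
  1–13 → 13 bp
  14–115 → 102 bp
  116–160 → 45 bp
Sorted largest to smallest: 102, 45, 13 bp.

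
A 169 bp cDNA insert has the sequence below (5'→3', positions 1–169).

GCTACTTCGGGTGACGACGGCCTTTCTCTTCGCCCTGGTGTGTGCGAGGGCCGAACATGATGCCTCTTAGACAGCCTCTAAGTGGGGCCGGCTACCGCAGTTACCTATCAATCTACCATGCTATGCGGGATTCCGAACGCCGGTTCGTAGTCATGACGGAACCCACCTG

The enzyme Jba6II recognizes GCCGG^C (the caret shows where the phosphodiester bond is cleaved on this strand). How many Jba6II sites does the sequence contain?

1

GCCGGC occurs starting at position 87.
Jba6II cuts at 1 site.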